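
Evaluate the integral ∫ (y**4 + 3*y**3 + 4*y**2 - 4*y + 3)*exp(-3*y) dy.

(-27*y**4 - 117*y**3 - 225*y**2 - 42*y - 95)*exp(-3*y)/81 + C

Use integration by parts with u = y**4 + 3*y**3 + 4*y**2 - 4*y + 3, dv = exp(-3*y) dy, so v = -exp(-3*y)/3.
Apply parts 4 times (tabular method): alternate signs, differentiate u down to 0, integrate dv up.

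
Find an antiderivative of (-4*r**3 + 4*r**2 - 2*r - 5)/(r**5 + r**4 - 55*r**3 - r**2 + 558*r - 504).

Factor the denominator: (r - 6)*(r - 3)*(r - 1)*(r + 4)*(r + 7).
Partial-fraction decomposition: 1577/(3120*(r + 7)) - 323/(1050*(r + 4)) - 7/(400*(r - 1)) + 83/(420*(r - 3)) - 737/(1950*(r - 6)).
Integrate each term: A/(r−a) contributes A·log|r−a|.

-737*log(r - 6)/1950 + 83*log(r - 3)/420 - 7*log(r - 1)/400 - 323*log(r + 4)/1050 + 1577*log(r + 7)/3120 + C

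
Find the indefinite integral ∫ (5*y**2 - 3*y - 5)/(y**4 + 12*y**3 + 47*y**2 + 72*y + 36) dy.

3*log(y + 1)/10 - 21*log(y + 2)/4 + 49*log(y + 3)/6 - 193*log(y + 6)/60 + C

Factor the denominator: (y + 1)*(y + 2)*(y + 3)*(y + 6).
Partial-fraction decomposition: -193/(60*(y + 6)) + 49/(6*(y + 3)) - 21/(4*(y + 2)) + 3/(10*(y + 1)).
Integrate each term: A/(y−a) contributes A·log|y−a|.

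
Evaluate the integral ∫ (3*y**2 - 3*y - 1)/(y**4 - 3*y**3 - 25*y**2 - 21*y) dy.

log(y)/21 + 25*log(y - 7)/112 + 5*log(y + 1)/16 - 7*log(y + 3)/12 + C

Factor the denominator: y*(y - 7)*(y + 1)*(y + 3).
Partial-fraction decomposition: -7/(12*(y + 3)) + 5/(16*(y + 1)) + 25/(112*(y - 7)) + 1/(21*y).
Integrate each term: A/(y−a) contributes A·log|y−a|.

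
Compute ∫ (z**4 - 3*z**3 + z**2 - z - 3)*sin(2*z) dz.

-z**4*cos(2*z)/2 + z**3*sin(2*z) + 3*z**3*cos(2*z)/2 - 9*z**2*sin(2*z)/4 + z**2*cos(2*z) - z*sin(2*z) - 7*z*cos(2*z)/4 + 7*sin(2*z)/8 + cos(2*z) + C

Use integration by parts with u = z**4 - 3*z**3 + z**2 - z - 3, dv = sin(2*z) dz, so v = -cos(2*z)/2.
Apply parts 4 times (tabular method): alternate signs, differentiate u down to 0, integrate dv up.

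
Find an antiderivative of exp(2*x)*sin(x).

Let I denote the integral. Integrate by parts with u = sin(x), dv = exp(2*x) dx, so v = exp(2*x)/2: I = exp(2*x)*sin(x)/2 − (1/2)·∫ exp(2*x)*cos(x) dx.
Apply parts again with u = cos(x), dv = exp(2*x) dx: ∫ exp(2*x)*cos(x) dx = exp(2*x)*cos(x)/2 + (1/2)·I. Substituting back brings back I: I = exp(2*x)*sin(x)/2 - exp(2*x)*cos(x)/4 − (1/4)·I.
Solving for I: (1 + 1/4)·I equals the remaining terms, so I = (4/5)·(exp(2*x)*sin(x)/2 - exp(2*x)*cos(x)/4).

2*exp(2*x)*sin(x)/5 - exp(2*x)*cos(x)/5 + C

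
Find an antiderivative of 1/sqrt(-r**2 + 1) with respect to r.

Substitute r = sin(θ), so dr = cos(θ) dθ and the radical becomes sqrt(-r**2 + 1) = cos(θ) by the Pythagorean identity.
Integrate the resulting trig expression in θ, then back-substitute θ = asin(r), sin(θ) = r, cos(θ) = sqrt(-r**2 + 1) (absorbing any constant into C).

asin(r) + C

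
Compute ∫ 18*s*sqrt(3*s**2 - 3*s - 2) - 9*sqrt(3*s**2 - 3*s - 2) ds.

2*(3*s**2 - 3*s - 2)**(3/2) + C

Let u = 3*s**2 - 3*s - 2, so du = (6*s - 3) ds.
Rewriting, the integral becomes 3·∫ √u du = 3·(2/3)u^(3/2).
Substituting back, u = 3*s**2 - 3*s - 2.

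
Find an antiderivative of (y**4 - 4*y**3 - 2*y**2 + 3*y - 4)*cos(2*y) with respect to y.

y**4*sin(2*y)/2 - 2*y**3*sin(2*y) + y**3*cos(2*y) - 5*y**2*sin(2*y)/2 - 3*y**2*cos(2*y) + 9*y*sin(2*y)/2 - 5*y*cos(2*y)/2 - 3*sin(2*y)/4 + 9*cos(2*y)/4 + C

Use integration by parts with u = y**4 - 4*y**3 - 2*y**2 + 3*y - 4, dv = cos(2*y) dy, so v = sin(2*y)/2.
Apply parts 4 times (tabular method): alternate signs, differentiate u down to 0, integrate dv up.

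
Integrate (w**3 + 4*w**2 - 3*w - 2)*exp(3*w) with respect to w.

(3*w**3 + 9*w**2 - 15*w - 1)*exp(3*w)/9 + C

Use integration by parts with u = w**3 + 4*w**2 - 3*w - 2, dv = exp(3*w) dw, so v = exp(3*w)/3.
Apply parts 3 times (tabular method): alternate signs, differentiate u down to 0, integrate dv up.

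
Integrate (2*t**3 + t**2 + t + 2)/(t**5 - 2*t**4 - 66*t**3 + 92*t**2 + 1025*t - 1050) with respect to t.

31*log(t - 7)/78 - 141*log(t - 5)/440 + log(t - 1)/168 + 19*log(t + 5)/60 - 400*log(t + 6)/1001 + C

Factor the denominator: (t - 7)*(t - 5)*(t - 1)*(t + 5)*(t + 6).
Partial-fraction decomposition: -400/(1001*(t + 6)) + 19/(60*(t + 5)) + 1/(168*(t - 1)) - 141/(440*(t - 5)) + 31/(78*(t - 7)).
Integrate each term: A/(t−a) contributes A·log|t−a|.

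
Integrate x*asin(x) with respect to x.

Use integration by parts with u = arcsin(x), dv = x dx.
Then du = 1/sqrt(-x**2 + 1) dx.

x**2*asin(x)/2 + x*sqrt(-x**2 + 1)/4 - asin(x)/4 + C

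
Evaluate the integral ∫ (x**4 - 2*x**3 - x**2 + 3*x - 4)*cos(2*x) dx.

x**4*sin(2*x)/2 - x**3*sin(2*x) + x**3*cos(2*x) - 2*x**2*sin(2*x) - 3*x**2*cos(2*x)/2 + 3*x*sin(2*x) - 2*x*cos(2*x) - sin(2*x) + 3*cos(2*x)/2 + C

Use integration by parts with u = x**4 - 2*x**3 - x**2 + 3*x - 4, dv = cos(2*x) dx, so v = sin(2*x)/2.
Apply parts 4 times (tabular method): alternate signs, differentiate u down to 0, integrate dv up.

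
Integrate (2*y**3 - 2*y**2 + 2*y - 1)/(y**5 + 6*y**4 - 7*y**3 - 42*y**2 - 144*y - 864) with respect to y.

Factor the denominator: (y - 4)*(y + 4)*(y + 6)*(y**2 + 9).
Partial-fraction decomposition: (113*y + 42)/(1125*(y**2 + 9)) - 517/(900*(y + 6)) + 169/(400*(y + 4)) + 103/(2000*(y - 4)).
Integrate each term; A/(y−a) gives A·log|y−a|; the (By+D)/(y²+p²) term gives a log and an atan.

103*log(y - 4)/2000 + 169*log(y + 4)/400 - 517*log(y + 6)/900 + 113*log(y**2 + 9)/2250 + 14*atan(y/3)/1125 + C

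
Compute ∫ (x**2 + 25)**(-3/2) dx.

Substitute x = 5·tan(θ), so dx = 5·sec(θ)^2 dθ and the radical becomes sqrt(x**2 + 25) = 5·sec(θ) by the Pythagorean identity.
Integrate the resulting trig expression in θ, then back-substitute tan(θ) = x/5, sec(θ) = sqrt(x**2 + 25)/5 (absorbing any constant into C).

x/(25*sqrt(x**2 + 25)) + C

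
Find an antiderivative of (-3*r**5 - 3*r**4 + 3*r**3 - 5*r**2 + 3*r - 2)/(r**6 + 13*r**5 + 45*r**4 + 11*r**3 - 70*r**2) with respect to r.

-47*log(r)/1225 - 7*log(r - 1)/144 + log(r + 2)/45 + 6983*log(r + 5)/900 - 41921*log(r + 7)/3920 - 1/(35*r) + C

Factor the denominator: r**2*(r - 1)*(r + 2)*(r + 5)*(r + 7).
Partial-fraction decomposition: -41921/(3920*(r + 7)) + 6983/(900*(r + 5)) + 1/(45*(r + 2)) - 7/(144*(r - 1)) - 47/(1225*r) + 1/(35*r**2).
Integrate each term; A/(r−a) gives A·log|r−a|; A/(r−a)² gives −A/(r−a).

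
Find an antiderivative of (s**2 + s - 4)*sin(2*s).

Use integration by parts with u = s**2 + s - 4, dv = sin(2*s) ds, so v = -cos(2*s)/2.
Apply parts 2 times (tabular method): alternate signs, differentiate u down to 0, integrate dv up.

-s**2*cos(2*s)/2 + s*sin(2*s)/2 - s*cos(2*s)/2 + sin(2*s)/4 + 9*cos(2*s)/4 + C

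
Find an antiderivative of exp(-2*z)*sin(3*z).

-2*exp(-2*z)*sin(3*z)/13 - 3*exp(-2*z)*cos(3*z)/13 + C

Let I denote the integral. Integrate by parts with u = sin(3*z), dv = exp(-2*z) dz, so v = -exp(-2*z)/2: I = -exp(-2*z)*sin(3*z)/2 + (3/2)·∫ exp(-2*z)*cos(3*z) dz.
Apply parts again with u = cos(3*z), dv = exp(-2*z) dz: ∫ exp(-2*z)*cos(3*z) dz = -exp(-2*z)*cos(3*z)/2 − (3/2)·I. Substituting back brings back I: I = -exp(-2*z)*sin(3*z)/2 - 3*exp(-2*z)*cos(3*z)/4 − (9/4)·I.
Solving for I: (1 + 9/4)·I equals the remaining terms, so I = (4/13)·(-exp(-2*z)*sin(3*z)/2 - 3*exp(-2*z)*cos(3*z)/4).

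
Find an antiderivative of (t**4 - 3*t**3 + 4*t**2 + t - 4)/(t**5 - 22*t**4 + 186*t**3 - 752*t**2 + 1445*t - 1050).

Factor the denominator: (t - 7)*(t - 5)**2*(t - 3)*(t - 2).
Partial-fraction decomposition: 2/(15*(t - 2)) - 35/(16*(t - 3)) - 199/(12*(t - 5)) - 117/(4*(t - 5)**2) + 1571/(80*(t - 7)).
Integrate each term; A/(t−a) gives A·log|t−a|; A/(t−a)² gives −A/(t−a).

1571*log(t - 7)/80 - 199*log(t - 5)/12 - 35*log(t - 3)/16 + 2*log(t - 2)/15 + 117/(4*t - 20) + C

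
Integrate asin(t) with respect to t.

Use integration by parts with u = arcsin(t), dv = dt.
Then du = 1/sqrt(-t**2 + 1) dt.

t*asin(t) + sqrt(-t**2 + 1) + C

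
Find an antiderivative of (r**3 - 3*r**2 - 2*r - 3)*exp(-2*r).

(-4*r**3 + 6*r**2 + 14*r + 19)*exp(-2*r)/8 + C

Use integration by parts with u = r**3 - 3*r**2 - 2*r - 3, dv = exp(-2*r) dr, so v = -exp(-2*r)/2.
Apply parts 3 times (tabular method): alternate signs, differentiate u down to 0, integrate dv up.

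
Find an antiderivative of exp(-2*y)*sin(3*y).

-2*exp(-2*y)*sin(3*y)/13 - 3*exp(-2*y)*cos(3*y)/13 + C

Let I denote the integral. Integrate by parts with u = sin(3*y), dv = exp(-2*y) dy, so v = -exp(-2*y)/2: I = -exp(-2*y)*sin(3*y)/2 + (3/2)·∫ exp(-2*y)*cos(3*y) dy.
Apply parts again with u = cos(3*y), dv = exp(-2*y) dy: ∫ exp(-2*y)*cos(3*y) dy = -exp(-2*y)*cos(3*y)/2 − (3/2)·I. Substituting back brings back I: I = -exp(-2*y)*sin(3*y)/2 - 3*exp(-2*y)*cos(3*y)/4 − (9/4)·I.
Solving for I: (1 + 9/4)·I equals the remaining terms, so I = (4/13)·(-exp(-2*y)*sin(3*y)/2 - 3*exp(-2*y)*cos(3*y)/4).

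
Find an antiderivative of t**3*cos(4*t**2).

Let u = t², du = 2t dt; rewrite as (1/2)∫ u^1·cos(4u) du.
Now integrate by parts 1 time.

t**2*sin(4*t**2)/8 + cos(4*t**2)/32 + C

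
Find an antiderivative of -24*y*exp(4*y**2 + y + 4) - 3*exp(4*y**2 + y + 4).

Let u = 4*y**2 + y + 4, so du = (8*y + 1) dy.
Rewriting, the integral becomes -3·∫ e^u du = -3·e^u.
Substituting back, u = 4*y**2 + y + 4.

-3*exp(4*y**2 + y + 4) + C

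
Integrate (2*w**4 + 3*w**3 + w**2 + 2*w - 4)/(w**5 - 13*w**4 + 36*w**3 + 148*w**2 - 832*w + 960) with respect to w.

821*log(w - 6)/20 - 184*log(w - 5)/3 + 181*log(w - 4)/8 - 5*log(w - 2)/12 + 3*log(w + 4)/40 + C

Factor the denominator: (w - 6)*(w - 5)*(w - 4)*(w - 2)*(w + 4).
Partial-fraction decomposition: 3/(40*(w + 4)) - 5/(12*(w - 2)) + 181/(8*(w - 4)) - 184/(3*(w - 5)) + 821/(20*(w - 6)).
Integrate each term: A/(w−a) contributes A·log|w−a|.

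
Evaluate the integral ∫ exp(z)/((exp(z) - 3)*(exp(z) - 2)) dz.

Let u = e^z, du = e^z dz.
The integral becomes ∫ du/((u-2)(u-3)); decompose into partial fractions.

log(exp(z) - 3) - log(exp(z) - 2) + C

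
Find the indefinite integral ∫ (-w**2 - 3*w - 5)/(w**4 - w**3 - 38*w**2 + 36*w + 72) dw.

-59*log(w - 6)/336 + 5*log(w - 2)/32 - log(w + 1)/35 + 23*log(w + 6)/480 + C

Factor the denominator: (w - 6)*(w - 2)*(w + 1)*(w + 6).
Partial-fraction decomposition: 23/(480*(w + 6)) - 1/(35*(w + 1)) + 5/(32*(w - 2)) - 59/(336*(w - 6)).
Integrate each term: A/(w−a) contributes A·log|w−a|.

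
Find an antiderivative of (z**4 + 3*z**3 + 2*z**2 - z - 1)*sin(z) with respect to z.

Use integration by parts with u = z**4 + 3*z**3 + 2*z**2 - z - 1, dv = sin(z) dz, so v = -cos(z).
Apply parts 4 times (tabular method): alternate signs, differentiate u down to 0, integrate dv up.

-z**4*cos(z) + 4*z**3*sin(z) - 3*z**3*cos(z) + 9*z**2*sin(z) + 10*z**2*cos(z) - 20*z*sin(z) + 19*z*cos(z) - 19*sin(z) - 19*cos(z) + C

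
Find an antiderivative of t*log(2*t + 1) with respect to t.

t**2*log(2*t + 1)/2 - t**2/4 + t/4 - log(2*t + 1)/8 + C

Use integration by parts with u = log(2*t + 1), dv = t dt.
Then du = 2/(2*t + 1) dt and v = t**2/2.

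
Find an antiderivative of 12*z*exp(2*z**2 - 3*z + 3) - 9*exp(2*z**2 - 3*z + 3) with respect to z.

Let u = 2*z**2 - 3*z + 3, so du = (4*z - 3) dz.
Rewriting, the integral becomes 3·∫ e^u du = 3·e^u.
Substituting back, u = 2*z**2 - 3*z + 3.

3*exp(2*z**2 - 3*z + 3) + C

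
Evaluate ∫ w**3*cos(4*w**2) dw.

w**2*sin(4*w**2)/8 + cos(4*w**2)/32 + C

Let u = w², du = 2w dw; rewrite as (1/2)∫ u^1·cos(4u) du.
Now integrate by parts 1 time.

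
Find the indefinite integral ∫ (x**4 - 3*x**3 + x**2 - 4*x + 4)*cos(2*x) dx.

x**4*sin(2*x)/2 - 3*x**3*sin(2*x)/2 + x**3*cos(2*x) - x**2*sin(2*x) - 9*x**2*cos(2*x)/4 + x*sin(2*x)/4 - x*cos(2*x) + 5*sin(2*x)/2 + cos(2*x)/8 + C

Use integration by parts with u = x**4 - 3*x**3 + x**2 - 4*x + 4, dv = cos(2*x) dx, so v = sin(2*x)/2.
Apply parts 4 times (tabular method): alternate signs, differentiate u down to 0, integrate dv up.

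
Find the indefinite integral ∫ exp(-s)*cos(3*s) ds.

3*exp(-s)*sin(3*s)/10 - exp(-s)*cos(3*s)/10 + C

Let I denote the integral. Integrate by parts with u = cos(3*s), dv = exp(-s) ds, so v = -exp(-s): I = -exp(-s)*cos(3*s) − 3·∫ exp(-s)*sin(3*s) ds.
Apply parts again with u = sin(3*s), dv = exp(-s) ds: ∫ exp(-s)*sin(3*s) ds = -exp(-s)*sin(3*s) + 3·I. Substituting back brings back I: I = 3*exp(-s)*sin(3*s) - exp(-s)*cos(3*s) − 9·I.
Solving for I: (1 + 9)·I equals the remaining terms, so I = (1/10)·(3*exp(-s)*sin(3*s) - exp(-s)*cos(3*s)).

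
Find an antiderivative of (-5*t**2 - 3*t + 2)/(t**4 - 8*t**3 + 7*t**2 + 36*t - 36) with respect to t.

-49*log(t - 6)/30 + 26*log(t - 3)/15 - log(t - 1)/5 + log(t + 2)/10 + C

Factor the denominator: (t - 6)*(t - 3)*(t - 1)*(t + 2).
Partial-fraction decomposition: 1/(10*(t + 2)) - 1/(5*(t - 1)) + 26/(15*(t - 3)) - 49/(30*(t - 6)).
Integrate each term: A/(t−a) contributes A·log|t−a|.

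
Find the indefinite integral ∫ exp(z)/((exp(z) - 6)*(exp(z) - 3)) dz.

log(exp(z) - 6)/3 - log(exp(z) - 3)/3 + C

Let u = e^z, du = e^z dz.
The integral becomes ∫ du/((u-3)(u-6)); decompose into partial fractions.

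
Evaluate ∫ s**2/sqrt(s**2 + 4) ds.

Substitute s = 2·tan(θ), so ds = 2·sec(θ)^2 dθ and the radical becomes sqrt(s**2 + 4) = 2·sec(θ) by the Pythagorean identity.
Integrate the resulting trig expression in θ, then back-substitute tan(θ) = s/2, sec(θ) = sqrt(s**2 + 4)/2 (absorbing any constant into C).

s*sqrt(s**2 + 4)/2 - 2*log(s + sqrt(s**2 + 4)) + C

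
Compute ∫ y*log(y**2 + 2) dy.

y**2*log(y**2 + 2)/2 - y**2/2 + log(y**2 + 2) + C

Let u = y**2 + 2, so du = (2*y) dy.
The integral becomes (1/2)·∫ log(u) du; integrate by parts with u′=log(u), dv′=du.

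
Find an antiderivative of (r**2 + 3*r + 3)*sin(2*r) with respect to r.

-r**2*cos(2*r)/2 + r*sin(2*r)/2 - 3*r*cos(2*r)/2 + 3*sin(2*r)/4 - 5*cos(2*r)/4 + C

Use integration by parts with u = r**2 + 3*r + 3, dv = sin(2*r) dr, so v = -cos(2*r)/2.
Apply parts 2 times (tabular method): alternate signs, differentiate u down to 0, integrate dv up.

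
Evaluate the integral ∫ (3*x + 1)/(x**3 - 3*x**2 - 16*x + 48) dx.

Factor the denominator: (x - 4)*(x - 3)*(x + 4).
Partial-fraction decomposition: -11/(56*(x + 4)) - 10/(7*(x - 3)) + 13/(8*(x - 4)).
Integrate each term: A/(x−a) contributes A·log|x−a|.

13*log(x - 4)/8 - 10*log(x - 3)/7 - 11*log(x + 4)/56 + C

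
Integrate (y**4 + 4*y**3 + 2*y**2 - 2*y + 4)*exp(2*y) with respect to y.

(2*y**4 + 4*y**3 - 2*y**2 - 2*y + 9)*exp(2*y)/4 + C

Use integration by parts with u = y**4 + 4*y**3 + 2*y**2 - 2*y + 4, dv = exp(2*y) dy, so v = exp(2*y)/2.
Apply parts 4 times (tabular method): alternate signs, differentiate u down to 0, integrate dv up.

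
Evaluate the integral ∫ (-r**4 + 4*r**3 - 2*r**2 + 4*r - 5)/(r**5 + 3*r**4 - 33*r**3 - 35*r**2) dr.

Factor the denominator: r**2*(r - 5)*(r + 1)*(r + 7).
Partial-fraction decomposition: -488/(441*(r + 7)) + 4/(9*(r + 1)) - 4/(45*(r - 5)) - 61/(245*r) + 1/(7*r**2).
Integrate each term; A/(r−a) gives A·log|r−a|; A/(r−a)² gives −A/(r−a).

-61*log(r)/245 - 4*log(r - 5)/45 + 4*log(r + 1)/9 - 488*log(r + 7)/441 - 1/(7*r) + C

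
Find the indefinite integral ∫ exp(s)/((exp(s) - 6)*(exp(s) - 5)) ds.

Let u = e^s, du = e^s ds.
The integral becomes ∫ du/((u-5)(u-6)); decompose into partial fractions.

log(exp(s) - 6) - log(exp(s) - 5) + C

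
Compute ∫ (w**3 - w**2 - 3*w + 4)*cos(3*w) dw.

w**3*sin(3*w)/3 - w**2*sin(3*w)/3 + w**2*cos(3*w)/3 - 11*w*sin(3*w)/9 - 2*w*cos(3*w)/9 + 38*sin(3*w)/27 - 11*cos(3*w)/27 + C

Use integration by parts with u = w**3 - w**2 - 3*w + 4, dv = cos(3*w) dw, so v = sin(3*w)/3.
Apply parts 3 times (tabular method): alternate signs, differentiate u down to 0, integrate dv up.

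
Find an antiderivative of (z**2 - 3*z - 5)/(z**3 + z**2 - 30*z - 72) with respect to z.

13*log(z - 6)/90 - 13*log(z + 3)/9 + 23*log(z + 4)/10 + C

Factor the denominator: (z - 6)*(z + 3)*(z + 4).
Partial-fraction decomposition: 23/(10*(z + 4)) - 13/(9*(z + 3)) + 13/(90*(z - 6)).
Integrate each term: A/(z−a) contributes A·log|z−a|.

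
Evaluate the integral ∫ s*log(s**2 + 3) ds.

s**2*log(s**2 + 3)/2 - s**2/2 + 3*log(s**2 + 3)/2 + C

Let u = s**2 + 3, so du = (2*s) ds.
The integral becomes (1/2)·∫ log(u) du; integrate by parts with u′=log(u), dv′=du.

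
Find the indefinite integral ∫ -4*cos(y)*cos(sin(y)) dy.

-4*sin(sin(y)) + C

Let u = sin(y), so du = (cos(y)) dy.
Rewriting, the integral becomes -4·∫ cos(u) du = -4·sin(u).
Substituting back, u = sin(y).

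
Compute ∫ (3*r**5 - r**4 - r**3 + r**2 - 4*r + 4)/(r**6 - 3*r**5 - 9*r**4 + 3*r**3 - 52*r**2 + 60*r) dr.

Factor the denominator: r*(r - 5)*(r - 1)*(r + 3)*(r**2 + 4).
Partial-fraction decomposition: 4*(231*r + 256)/(1885*(r**2 + 4)) + 379/(624*(r + 3)) - 1/(40*(r - 1)) + 4317/(2320*(r - 5)) + 1/(15*r).
Integrate each term; A/(r−a) gives A·log|r−a|; the (Br+D)/(r²+p²) term gives a log and an atan.

log(r)/15 + 4317*log(r - 5)/2320 - log(r - 1)/40 + 379*log(r + 3)/624 + 462*log(r**2 + 4)/1885 + 512*atan(r/2)/1885 + C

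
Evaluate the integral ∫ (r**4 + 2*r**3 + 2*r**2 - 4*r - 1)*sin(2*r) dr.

Use integration by parts with u = r**4 + 2*r**3 + 2*r**2 - 4*r - 1, dv = sin(2*r) dr, so v = -cos(2*r)/2.
Apply parts 4 times (tabular method): alternate signs, differentiate u down to 0, integrate dv up.

-r**4*cos(2*r)/2 + r**3*sin(2*r) - r**3*cos(2*r) + 3*r**2*sin(2*r)/2 + r**2*cos(2*r)/2 - r*sin(2*r)/2 + 7*r*cos(2*r)/2 - 7*sin(2*r)/4 + cos(2*r)/4 + C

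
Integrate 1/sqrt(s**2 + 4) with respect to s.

Substitute s = 2·tan(θ), so ds = 2·sec(θ)^2 dθ and the radical becomes sqrt(s**2 + 4) = 2·sec(θ) by the Pythagorean identity.
Integrate the resulting trig expression in θ, then back-substitute tan(θ) = s/2, sec(θ) = sqrt(s**2 + 4)/2 (absorbing any constant into C).

log(s + sqrt(s**2 + 4)) + C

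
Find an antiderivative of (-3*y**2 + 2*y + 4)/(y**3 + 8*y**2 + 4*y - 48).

Factor the denominator: (y - 2)*(y + 4)*(y + 6).
Partial-fraction decomposition: -29/(4*(y + 6)) + 13/(3*(y + 4)) - 1/(12*(y - 2)).
Integrate each term: A/(y−a) contributes A·log|y−a|.

-log(y - 2)/12 + 13*log(y + 4)/3 - 29*log(y + 6)/4 + C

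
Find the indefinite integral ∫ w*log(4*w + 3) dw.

w**2*log(4*w + 3)/2 - w**2/4 + 3*w/8 - 9*log(4*w + 3)/32 + C

Use integration by parts with u = log(4*w + 3), dv = w dw.
Then du = 4/(4*w + 3) dw and v = w**2/2.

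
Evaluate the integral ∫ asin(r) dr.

r*asin(r) + sqrt(-r**2 + 1) + C

Use integration by parts with u = arcsin(r), dv = dr.
Then du = 1/sqrt(-r**2 + 1) dr.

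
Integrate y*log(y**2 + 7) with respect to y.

Let u = y**2 + 7, so du = (2*y) dy.
The integral becomes (1/2)·∫ log(u) du; integrate by parts with u′=log(u), dv′=du.

y**2*log(y**2 + 7)/2 - y**2/2 + 7*log(y**2 + 7)/2 + C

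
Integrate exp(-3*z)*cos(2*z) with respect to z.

2*exp(-3*z)*sin(2*z)/13 - 3*exp(-3*z)*cos(2*z)/13 + C

Let I denote the integral. Integrate by parts with u = cos(2*z), dv = exp(-3*z) dz, so v = -exp(-3*z)/3: I = -exp(-3*z)*cos(2*z)/3 − (2/3)·∫ exp(-3*z)*sin(2*z) dz.
Apply parts again with u = sin(2*z), dv = exp(-3*z) dz: ∫ exp(-3*z)*sin(2*z) dz = -exp(-3*z)*sin(2*z)/3 + (2/3)·I. Substituting back brings back I: I = 2*exp(-3*z)*sin(2*z)/9 - exp(-3*z)*cos(2*z)/3 − (4/9)·I.
Solving for I: (1 + 4/9)·I equals the remaining terms, so I = (9/13)·(2*exp(-3*z)*sin(2*z)/9 - exp(-3*z)*cos(2*z)/3).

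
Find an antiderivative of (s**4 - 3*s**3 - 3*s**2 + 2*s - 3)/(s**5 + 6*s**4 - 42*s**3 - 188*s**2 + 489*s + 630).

91*log(s - 5)/792 + log(s - 3)/30 - log(s + 1)/180 - 607*log(s + 6)/165 + 1633*log(s + 7)/360 + C

Factor the denominator: (s - 5)*(s - 3)*(s + 1)*(s + 6)*(s + 7).
Partial-fraction decomposition: 1633/(360*(s + 7)) - 607/(165*(s + 6)) - 1/(180*(s + 1)) + 1/(30*(s - 3)) + 91/(792*(s - 5)).
Integrate each term: A/(s−a) contributes A·log|s−a|.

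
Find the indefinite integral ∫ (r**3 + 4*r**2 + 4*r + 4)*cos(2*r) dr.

Use integration by parts with u = r**3 + 4*r**2 + 4*r + 4, dv = cos(2*r) dr, so v = sin(2*r)/2.
Apply parts 3 times (tabular method): alternate signs, differentiate u down to 0, integrate dv up.

r**3*sin(2*r)/2 + 2*r**2*sin(2*r) + 3*r**2*cos(2*r)/4 + 5*r*sin(2*r)/4 + 2*r*cos(2*r) + sin(2*r) + 5*cos(2*r)/8 + C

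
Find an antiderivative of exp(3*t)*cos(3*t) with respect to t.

Let I denote the integral. Integrate by parts with u = cos(3*t), dv = exp(3*t) dt, so v = exp(3*t)/3: I = exp(3*t)*cos(3*t)/3 + ∫ exp(3*t)*sin(3*t) dt.
Apply parts again with u = sin(3*t), dv = exp(3*t) dt: ∫ exp(3*t)*sin(3*t) dt = exp(3*t)*sin(3*t)/3 − I. Substituting back brings back I: I = exp(3*t)*sin(3*t)/3 + exp(3*t)*cos(3*t)/3 − I.
Solving for I: (1 + 1)·I equals the remaining terms, so I = (1/2)·(exp(3*t)*sin(3*t)/3 + exp(3*t)*cos(3*t)/3).

exp(3*t)*sin(3*t)/6 + exp(3*t)*cos(3*t)/6 + C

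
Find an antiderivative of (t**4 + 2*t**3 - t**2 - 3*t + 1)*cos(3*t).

t**4*sin(3*t)/3 + 2*t**3*sin(3*t)/3 + 4*t**3*cos(3*t)/9 - 7*t**2*sin(3*t)/9 + 2*t**2*cos(3*t)/3 - 13*t*sin(3*t)/9 - 14*t*cos(3*t)/27 + 41*sin(3*t)/81 - 13*cos(3*t)/27 + C

Use integration by parts with u = t**4 + 2*t**3 - t**2 - 3*t + 1, dv = cos(3*t) dt, so v = sin(3*t)/3.
Apply parts 4 times (tabular method): alternate signs, differentiate u down to 0, integrate dv up.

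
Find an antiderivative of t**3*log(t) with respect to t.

t**4*log(t)/4 - t**4/16 + C

Use integration by parts with u = log(t), dv = t**3 dt.
Then du = 1/t dt and v = t**4/4.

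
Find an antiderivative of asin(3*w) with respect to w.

Use integration by parts with u = arcsin(3*w), dv = dw.
Then du = 3/sqrt(-9*w**2 + 1) dw.

w*asin(3*w) + sqrt(-9*w**2 + 1)/3 + C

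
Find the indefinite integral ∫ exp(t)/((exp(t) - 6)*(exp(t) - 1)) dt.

log(exp(t) - 6)/5 - log(exp(t) - 1)/5 + C

Let u = e^t, du = e^t dt.
The integral becomes ∫ du/((u-1)(u-6)); decompose into partial fractions.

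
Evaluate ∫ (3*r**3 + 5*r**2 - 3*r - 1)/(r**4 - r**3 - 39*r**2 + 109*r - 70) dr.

Factor the denominator: (r - 5)*(r - 2)*(r - 1)*(r + 7).
Partial-fraction decomposition: 191/(216*(r + 7)) + 1/(8*(r - 1)) - 37/(27*(r - 2)) + 121/(36*(r - 5)).
Integrate each term: A/(r−a) contributes A·log|r−a|.

121*log(r - 5)/36 - 37*log(r - 2)/27 + log(r - 1)/8 + 191*log(r + 7)/216 + C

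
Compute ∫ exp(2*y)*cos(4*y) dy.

exp(2*y)*sin(4*y)/5 + exp(2*y)*cos(4*y)/10 + C

Let I denote the integral. Integrate by parts with u = cos(4*y), dv = exp(2*y) dy, so v = exp(2*y)/2: I = exp(2*y)*cos(4*y)/2 + 2·∫ exp(2*y)*sin(4*y) dy.
Apply parts again with u = sin(4*y), dv = exp(2*y) dy: ∫ exp(2*y)*sin(4*y) dy = exp(2*y)*sin(4*y)/2 − 2·I. Substituting back brings back I: I = exp(2*y)*sin(4*y) + exp(2*y)*cos(4*y)/2 − 4·I.
Solving for I: (1 + 4)·I equals the remaining terms, so I = (1/5)·(exp(2*y)*sin(4*y) + exp(2*y)*cos(4*y)/2).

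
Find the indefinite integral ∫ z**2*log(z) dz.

Use integration by parts with u = log(z), dv = z**2 dz.
Then du = 1/z dz and v = z**3/3.

z**3*log(z)/3 - z**3/9 + C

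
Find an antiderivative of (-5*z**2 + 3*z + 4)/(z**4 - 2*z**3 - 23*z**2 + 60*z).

Factor the denominator: z*(z - 4)*(z - 3)*(z + 5).
Partial-fraction decomposition: 17/(45*(z + 5)) + 4/(3*(z - 3)) - 16/(9*(z - 4)) + 1/(15*z).
Integrate each term: A/(z−a) contributes A·log|z−a|.

log(z)/15 - 16*log(z - 4)/9 + 4*log(z - 3)/3 + 17*log(z + 5)/45 + C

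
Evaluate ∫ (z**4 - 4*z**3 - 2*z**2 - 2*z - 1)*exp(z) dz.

(z**4 - 8*z**3 + 22*z**2 - 46*z + 45)*exp(z) + C

Use integration by parts with u = z**4 - 4*z**3 - 2*z**2 - 2*z - 1, dv = exp(z) dz, so v = exp(z).
Apply parts 4 times (tabular method): alternate signs, differentiate u down to 0, integrate dv up.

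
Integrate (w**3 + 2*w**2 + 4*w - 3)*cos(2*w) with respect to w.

Use integration by parts with u = w**3 + 2*w**2 + 4*w - 3, dv = cos(2*w) dw, so v = sin(2*w)/2.
Apply parts 3 times (tabular method): alternate signs, differentiate u down to 0, integrate dv up.

w**3*sin(2*w)/2 + w**2*sin(2*w) + 3*w**2*cos(2*w)/4 + 5*w*sin(2*w)/4 + w*cos(2*w) - 2*sin(2*w) + 5*cos(2*w)/8 + C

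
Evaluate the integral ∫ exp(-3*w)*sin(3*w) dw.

-exp(-3*w)*sin(3*w)/6 - exp(-3*w)*cos(3*w)/6 + C

Let I denote the integral. Integrate by parts with u = sin(3*w), dv = exp(-3*w) dw, so v = -exp(-3*w)/3: I = -exp(-3*w)*sin(3*w)/3 + ∫ exp(-3*w)*cos(3*w) dw.
Apply parts again with u = cos(3*w), dv = exp(-3*w) dw: ∫ exp(-3*w)*cos(3*w) dw = -exp(-3*w)*cos(3*w)/3 − I. Substituting back brings back I: I = -exp(-3*w)*sin(3*w)/3 - exp(-3*w)*cos(3*w)/3 − I.
Solving for I: (1 + 1)·I equals the remaining terms, so I = (1/2)·(-exp(-3*w)*sin(3*w)/3 - exp(-3*w)*cos(3*w)/3).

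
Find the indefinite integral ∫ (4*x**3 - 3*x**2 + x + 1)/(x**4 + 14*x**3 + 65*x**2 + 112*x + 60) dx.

Factor the denominator: (x + 1)*(x + 2)*(x + 5)*(x + 6).
Partial-fraction decomposition: 977/(20*(x + 6)) - 193/(4*(x + 5)) + 15/(4*(x + 2)) - 7/(20*(x + 1)).
Integrate each term: A/(x−a) contributes A·log|x−a|.

-7*log(x + 1)/20 + 15*log(x + 2)/4 - 193*log(x + 5)/4 + 977*log(x + 6)/20 + C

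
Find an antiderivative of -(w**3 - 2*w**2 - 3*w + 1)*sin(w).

Use integration by parts with u = w**3 - 2*w**2 - 3*w + 1, dv = -sin(w) dw, so v = cos(w).
Apply parts 3 times (tabular method): alternate signs, differentiate u down to 0, integrate dv up.

w**3*cos(w) - 3*w**2*sin(w) - 2*w**2*cos(w) + 4*w*sin(w) - 9*w*cos(w) + 9*sin(w) + 5*cos(w) + C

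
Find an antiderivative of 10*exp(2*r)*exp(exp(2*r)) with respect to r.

Let u = exp(2*r), so du = (2*exp(2*r)) dr.
Rewriting, the integral becomes 5·∫ e^u du = 5·e^u.
Substituting back, u = exp(2*r).

5*exp(exp(2*r)) + C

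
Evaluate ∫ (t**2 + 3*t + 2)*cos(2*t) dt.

t**2*sin(2*t)/2 + 3*t*sin(2*t)/2 + t*cos(2*t)/2 + 3*sin(2*t)/4 + 3*cos(2*t)/4 + C

Use integration by parts with u = t**2 + 3*t + 2, dv = cos(2*t) dt, so v = sin(2*t)/2.
Apply parts 2 times (tabular method): alternate signs, differentiate u down to 0, integrate dv up.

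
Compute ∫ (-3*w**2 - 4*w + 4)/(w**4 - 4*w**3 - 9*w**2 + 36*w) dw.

log(w)/9 - 15*log(w - 4)/7 + 35*log(w - 3)/18 + 11*log(w + 3)/126 + C

Factor the denominator: w*(w - 4)*(w - 3)*(w + 3).
Partial-fraction decomposition: 11/(126*(w + 3)) + 35/(18*(w - 3)) - 15/(7*(w - 4)) + 1/(9*w).
Integrate each term: A/(w−a) contributes A·log|w−a|.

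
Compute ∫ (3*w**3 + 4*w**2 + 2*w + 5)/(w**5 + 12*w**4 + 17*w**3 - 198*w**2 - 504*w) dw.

-5*log(w)/504 + 269*log(w - 4)/3080 - 23*log(w + 3)/126 + 511*log(w + 6)/180 - 421*log(w + 7)/154 + C

Factor the denominator: w*(w - 4)*(w + 3)*(w + 6)*(w + 7).
Partial-fraction decomposition: -421/(154*(w + 7)) + 511/(180*(w + 6)) - 23/(126*(w + 3)) + 269/(3080*(w - 4)) - 5/(504*w).
Integrate each term: A/(w−a) contributes A·log|w−a|.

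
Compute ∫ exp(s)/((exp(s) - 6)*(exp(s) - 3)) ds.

Let u = e^s, du = e^s ds.
The integral becomes ∫ du/((u-6)(u-3)); decompose into partial fractions.

log(exp(s) - 6)/3 - log(exp(s) - 3)/3 + C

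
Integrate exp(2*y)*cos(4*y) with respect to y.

Let I denote the integral. Integrate by parts with u = cos(4*y), dv = exp(2*y) dy, so v = exp(2*y)/2: I = exp(2*y)*cos(4*y)/2 + 2·∫ exp(2*y)*sin(4*y) dy.
Apply parts again with u = sin(4*y), dv = exp(2*y) dy: ∫ exp(2*y)*sin(4*y) dy = exp(2*y)*sin(4*y)/2 − 2·I. Substituting back brings back I: I = exp(2*y)*sin(4*y) + exp(2*y)*cos(4*y)/2 − 4·I.
Solving for I: (1 + 4)·I equals the remaining terms, so I = (1/5)·(exp(2*y)*sin(4*y) + exp(2*y)*cos(4*y)/2).

exp(2*y)*sin(4*y)/5 + exp(2*y)*cos(4*y)/10 + C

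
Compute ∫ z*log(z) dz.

z**2*log(z)/2 - z**2/4 + C

Use integration by parts with u = log(z), dv = z dz.
Then du = 1/z dz and v = z**2/2.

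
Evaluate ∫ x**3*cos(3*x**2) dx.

Let u = x², du = 2x dx; rewrite as (1/2)∫ u^1·cos(3u) du.
Now integrate by parts 1 time.

x**2*sin(3*x**2)/6 + cos(3*x**2)/18 + C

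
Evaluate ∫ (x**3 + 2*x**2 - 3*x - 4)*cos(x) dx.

x**3*sin(x) + 2*x**2*sin(x) + 3*x**2*cos(x) - 9*x*sin(x) + 4*x*cos(x) - 8*sin(x) - 9*cos(x) + C

Use integration by parts with u = x**3 + 2*x**2 - 3*x - 4, dv = cos(x) dx, so v = sin(x).
Apply parts 3 times (tabular method): alternate signs, differentiate u down to 0, integrate dv up.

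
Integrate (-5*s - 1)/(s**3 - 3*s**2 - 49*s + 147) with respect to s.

-9*log(s - 7)/14 + 2*log(s - 3)/5 + 17*log(s + 7)/70 + C

Factor the denominator: (s - 7)*(s - 3)*(s + 7).
Partial-fraction decomposition: 17/(70*(s + 7)) + 2/(5*(s - 3)) - 9/(14*(s - 7)).
Integrate each term: A/(s−a) contributes A·log|s−a|.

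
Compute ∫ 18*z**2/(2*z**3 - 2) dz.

Let u = 2*z**3 - 2, so du = (6*z**2) dz.
Rewriting, the integral becomes 3·∫ 1/u du = 3·log(u).
Substituting back, u = 2*z**3 - 2.

3*log(2*z**3 - 2) + C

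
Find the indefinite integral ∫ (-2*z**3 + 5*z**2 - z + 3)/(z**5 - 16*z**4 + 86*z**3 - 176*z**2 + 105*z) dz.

log(z)/35 - 445*log(z - 7)/336 + 127*log(z - 5)/80 - 3*log(z - 3)/16 - 5*log(z - 1)/48 + C

Factor the denominator: z*(z - 7)*(z - 5)*(z - 3)*(z - 1).
Partial-fraction decomposition: -5/(48*(z - 1)) - 3/(16*(z - 3)) + 127/(80*(z - 5)) - 445/(336*(z - 7)) + 1/(35*z).
Integrate each term: A/(z−a) contributes A·log|z−a|.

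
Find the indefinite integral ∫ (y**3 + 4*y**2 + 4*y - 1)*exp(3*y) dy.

(3*y**3 + 9*y**2 + 6*y - 5)*exp(3*y)/9 + C

Use integration by parts with u = y**3 + 4*y**2 + 4*y - 1, dv = exp(3*y) dy, so v = exp(3*y)/3.
Apply parts 3 times (tabular method): alternate signs, differentiate u down to 0, integrate dv up.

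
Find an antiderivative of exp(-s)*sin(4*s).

-exp(-s)*sin(4*s)/17 - 4*exp(-s)*cos(4*s)/17 + C

Let I denote the integral. Integrate by parts with u = sin(4*s), dv = exp(-s) ds, so v = -exp(-s): I = -exp(-s)*sin(4*s) + 4·∫ exp(-s)*cos(4*s) ds.
Apply parts again with u = cos(4*s), dv = exp(-s) ds: ∫ exp(-s)*cos(4*s) ds = -exp(-s)*cos(4*s) − 4·I. Substituting back brings back I: I = -exp(-s)*sin(4*s) - 4*exp(-s)*cos(4*s) − 16·I.
Solving for I: (1 + 16)·I equals the remaining terms, so I = (1/17)·(-exp(-s)*sin(4*s) - 4*exp(-s)*cos(4*s)).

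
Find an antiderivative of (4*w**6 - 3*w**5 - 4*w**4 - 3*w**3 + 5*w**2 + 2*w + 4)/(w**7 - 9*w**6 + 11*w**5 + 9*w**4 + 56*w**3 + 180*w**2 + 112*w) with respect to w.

Factor the denominator: w*(w - 7)*(w - 4)*(w + 1)**2*(w**2 + 4).
Partial-fraction decomposition: (2049*w + 13336)/(13250*(w**2 + 4)) + 703/(8000*(w + 1)) - 13/(200*(w + 1)**2) - 3047/(1500*(w - 4)) + 409805/(71232*(w - 7)) + 1/(28*w).
Integrate each term; A/(w−a) gives A·log|w−a|; the (Bw+D)/(w²+p²) term gives a log and an atan.

log(w)/28 + 409805*log(w - 7)/71232 - 3047*log(w - 4)/1500 + 703*log(w + 1)/8000 + 2049*log(w**2 + 4)/26500 + 3334*atan(w/2)/6625 + 13/(200*w + 200) + C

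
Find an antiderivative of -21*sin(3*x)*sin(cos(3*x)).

Let u = cos(3*x), so du = (-3*sin(3*x)) dx.
Rewriting, the integral becomes 7·∫ sin(u) du = 7·-cos(u).
Substituting back, u = cos(3*x).

-7*cos(cos(3*x)) + C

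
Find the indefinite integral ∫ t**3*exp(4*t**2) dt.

Let u = t², du = 2t dt; rewrite as (1/2)∫ u^1·exp(4u) du.
Now integrate by parts 1 time.

(4*t**2 - 1)*exp(4*t**2)/32 + C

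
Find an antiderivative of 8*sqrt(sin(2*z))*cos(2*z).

8*sin(2*z)**(3/2)/3 + C

Let u = sin(2*z), so du = (2*cos(2*z)) dz.
Rewriting, the integral becomes 4·∫ √u du = 4·(2/3)u^(3/2).
Substituting back, u = sin(2*z).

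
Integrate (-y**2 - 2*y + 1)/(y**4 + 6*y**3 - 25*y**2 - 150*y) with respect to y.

Factor the denominator: y*(y - 5)*(y + 5)*(y + 6).
Partial-fraction decomposition: 23/(66*(y + 6)) - 7/(25*(y + 5)) - 17/(275*(y - 5)) - 1/(150*y).
Integrate each term: A/(y−a) contributes A·log|y−a|.

-log(y)/150 - 17*log(y - 5)/275 - 7*log(y + 5)/25 + 23*log(y + 6)/66 + C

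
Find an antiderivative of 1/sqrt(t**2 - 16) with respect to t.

log(t + sqrt(t**2 - 16)) + C

Substitute t = 4·sec(θ), so dt = 4·sec(θ)*tan(θ) dθ and the radical becomes sqrt(t**2 - 16) = 4·tan(θ) by the Pythagorean identity.
Integrate the resulting trig expression in θ, then back-substitute sec(θ) = t/4, tan(θ) = sqrt(t**2 - 16)/4 (absorbing any constant into C).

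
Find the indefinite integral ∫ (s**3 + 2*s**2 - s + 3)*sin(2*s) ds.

-s**3*cos(2*s)/2 + 3*s**2*sin(2*s)/4 - s**2*cos(2*s) + s*sin(2*s) + 5*s*cos(2*s)/4 - 5*sin(2*s)/8 - cos(2*s) + C

Use integration by parts with u = s**3 + 2*s**2 - s + 3, dv = sin(2*s) ds, so v = -cos(2*s)/2.
Apply parts 3 times (tabular method): alternate signs, differentiate u down to 0, integrate dv up.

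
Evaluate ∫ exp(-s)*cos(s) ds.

exp(-s)*sin(s)/2 - exp(-s)*cos(s)/2 + C

Let I denote the integral. Integrate by parts with u = cos(s), dv = exp(-s) ds, so v = -exp(-s): I = -exp(-s)*cos(s) − ∫ exp(-s)*sin(s) ds.
Apply parts again with u = sin(s), dv = exp(-s) ds: ∫ exp(-s)*sin(s) ds = -exp(-s)*sin(s) + I. Substituting back brings back I: I = exp(-s)*sin(s) - exp(-s)*cos(s) − I.
Solving for I: (1 + 1)·I equals the remaining terms, so I = (1/2)·(exp(-s)*sin(s) - exp(-s)*cos(s)).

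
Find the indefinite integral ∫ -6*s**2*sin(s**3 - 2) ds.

2*cos(s**3 - 2) + C

Let u = s**3 - 2, so du = (3*s**2) ds.
Rewriting, the integral becomes -2·∫ sin(u) du = -2·-cos(u).
Substituting back, u = s**3 - 2.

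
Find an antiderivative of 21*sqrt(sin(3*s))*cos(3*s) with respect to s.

Let u = sin(3*s), so du = (3*cos(3*s)) ds.
Rewriting, the integral becomes 7·∫ √u du = 7·(2/3)u^(3/2).
Substituting back, u = sin(3*s).

14*sin(3*s)**(3/2)/3 + C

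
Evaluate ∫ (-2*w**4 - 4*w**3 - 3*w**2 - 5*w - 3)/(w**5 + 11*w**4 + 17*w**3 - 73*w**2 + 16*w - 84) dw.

-89*log(w - 2)/360 + 1809*log(w + 6)/296 - 709*log(w + 7)/90 + log(w**2 + 1)/148 + 7*atan(w)/370 + C

Factor the denominator: (w - 2)*(w + 6)*(w + 7)*(w**2 + 1).
Partial-fraction decomposition: (5*w + 7)/(370*(w**2 + 1)) - 709/(90*(w + 7)) + 1809/(296*(w + 6)) - 89/(360*(w - 2)).
Integrate each term; A/(w−a) gives A·log|w−a|; the (Bw+D)/(w²+p²) term gives a log and an atan.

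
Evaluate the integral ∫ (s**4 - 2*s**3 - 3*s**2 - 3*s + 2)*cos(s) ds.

Use integration by parts with u = s**4 - 2*s**3 - 3*s**2 - 3*s + 2, dv = cos(s) ds, so v = sin(s).
Apply parts 4 times (tabular method): alternate signs, differentiate u down to 0, integrate dv up.

s**4*sin(s) - 2*s**3*sin(s) + 4*s**3*cos(s) - 15*s**2*sin(s) - 6*s**2*cos(s) + 9*s*sin(s) - 30*s*cos(s) + 32*sin(s) + 9*cos(s) + C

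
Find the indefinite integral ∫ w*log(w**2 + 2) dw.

Let u = w**2 + 2, so du = (2*w) dw.
The integral becomes (1/2)·∫ log(u) du; integrate by parts with u′=log(u), dv′=du.

w**2*log(w**2 + 2)/2 - w**2/2 + log(w**2 + 2) + C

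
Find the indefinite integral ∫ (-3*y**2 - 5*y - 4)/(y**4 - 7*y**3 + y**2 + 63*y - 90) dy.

-13*log(y - 5)/6 + 23*log(y - 3)/6 - 26*log(y - 2)/15 + log(y + 3)/15 + C

Factor the denominator: (y - 5)*(y - 3)*(y - 2)*(y + 3).
Partial-fraction decomposition: 1/(15*(y + 3)) - 26/(15*(y - 2)) + 23/(6*(y - 3)) - 13/(6*(y - 5)).
Integrate each term: A/(y−a) contributes A·log|y−a|.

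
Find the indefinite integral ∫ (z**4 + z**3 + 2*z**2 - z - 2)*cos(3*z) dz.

Use integration by parts with u = z**4 + z**3 + 2*z**2 - z - 2, dv = cos(3*z) dz, so v = sin(3*z)/3.
Apply parts 4 times (tabular method): alternate signs, differentiate u down to 0, integrate dv up.

z**4*sin(3*z)/3 + z**3*sin(3*z)/3 + 4*z**3*cos(3*z)/9 + 2*z**2*sin(3*z)/9 + z**2*cos(3*z)/3 - 5*z*sin(3*z)/9 + 4*z*cos(3*z)/27 - 58*sin(3*z)/81 - 5*cos(3*z)/27 + C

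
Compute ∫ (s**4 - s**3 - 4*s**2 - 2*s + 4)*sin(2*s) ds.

-s**4*cos(2*s)/2 + s**3*sin(2*s) + s**3*cos(2*s)/2 - 3*s**2*sin(2*s)/4 + 7*s**2*cos(2*s)/2 - 7*s*sin(2*s)/2 + s*cos(2*s)/4 - sin(2*s)/8 - 15*cos(2*s)/4 + C

Use integration by parts with u = s**4 - s**3 - 4*s**2 - 2*s + 4, dv = sin(2*s) ds, so v = -cos(2*s)/2.
Apply parts 4 times (tabular method): alternate signs, differentiate u down to 0, integrate dv up.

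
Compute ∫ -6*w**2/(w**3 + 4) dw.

-2*log(w**3 + 4) + C

Let u = w**3 + 4, so du = (3*w**2) dw.
Rewriting, the integral becomes -2·∫ 1/u du = -2·log(u).
Substituting back, u = w**3 + 4.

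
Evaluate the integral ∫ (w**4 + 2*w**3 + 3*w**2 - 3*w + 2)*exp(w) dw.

(w**4 - 2*w**3 + 9*w**2 - 21*w + 23)*exp(w) + C

Use integration by parts with u = w**4 + 2*w**3 + 3*w**2 - 3*w + 2, dv = exp(w) dw, so v = exp(w).
Apply parts 4 times (tabular method): alternate signs, differentiate u down to 0, integrate dv up.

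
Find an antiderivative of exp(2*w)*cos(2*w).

exp(2*w)*sin(2*w)/4 + exp(2*w)*cos(2*w)/4 + C

Let I denote the integral. Integrate by parts with u = cos(2*w), dv = exp(2*w) dw, so v = exp(2*w)/2: I = exp(2*w)*cos(2*w)/2 + ∫ exp(2*w)*sin(2*w) dw.
Apply parts again with u = sin(2*w), dv = exp(2*w) dw: ∫ exp(2*w)*sin(2*w) dw = exp(2*w)*sin(2*w)/2 − I. Substituting back brings back I: I = exp(2*w)*sin(2*w)/2 + exp(2*w)*cos(2*w)/2 − I.
Solving for I: (1 + 1)·I equals the remaining terms, so I = (1/2)·(exp(2*w)*sin(2*w)/2 + exp(2*w)*cos(2*w)/2).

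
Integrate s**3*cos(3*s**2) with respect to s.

s**2*sin(3*s**2)/6 + cos(3*s**2)/18 + C

Let u = s², du = 2s ds; rewrite as (1/2)∫ u^1·cos(3u) du.
Now integrate by parts 1 time.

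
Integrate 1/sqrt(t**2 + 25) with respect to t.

Substitute t = 5·tan(θ), so dt = 5·sec(θ)^2 dθ and the radical becomes sqrt(t**2 + 25) = 5·sec(θ) by the Pythagorean identity.
Integrate the resulting trig expression in θ, then back-substitute tan(θ) = t/5, sec(θ) = sqrt(t**2 + 25)/5 (absorbing any constant into C).

log(t + sqrt(t**2 + 25)) + C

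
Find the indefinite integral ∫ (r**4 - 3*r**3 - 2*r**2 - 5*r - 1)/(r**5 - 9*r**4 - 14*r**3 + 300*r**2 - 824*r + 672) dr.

1238*log(r - 7)/975 - 11*log(r - 4)/120 - 1301*log(r - 2)/3200 + 1901*log(r + 6)/8320 + 27/(80*r - 160) + C

Factor the denominator: (r - 7)*(r - 4)*(r - 2)**2*(r + 6).
Partial-fraction decomposition: 1901/(8320*(r + 6)) - 1301/(3200*(r - 2)) - 27/(80*(r - 2)**2) - 11/(120*(r - 4)) + 1238/(975*(r - 7)).
Integrate each term; A/(r−a) gives A·log|r−a|; A/(r−a)² gives −A/(r−a).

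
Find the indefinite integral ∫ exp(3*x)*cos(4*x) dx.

4*exp(3*x)*sin(4*x)/25 + 3*exp(3*x)*cos(4*x)/25 + C

Let I denote the integral. Integrate by parts with u = cos(4*x), dv = exp(3*x) dx, so v = exp(3*x)/3: I = exp(3*x)*cos(4*x)/3 + (4/3)·∫ exp(3*x)*sin(4*x) dx.
Apply parts again with u = sin(4*x), dv = exp(3*x) dx: ∫ exp(3*x)*sin(4*x) dx = exp(3*x)*sin(4*x)/3 − (4/3)·I. Substituting back brings back I: I = 4*exp(3*x)*sin(4*x)/9 + exp(3*x)*cos(4*x)/3 − (16/9)·I.
Solving for I: (1 + 16/9)·I equals the remaining terms, so I = (9/25)·(4*exp(3*x)*sin(4*x)/9 + exp(3*x)*cos(4*x)/3).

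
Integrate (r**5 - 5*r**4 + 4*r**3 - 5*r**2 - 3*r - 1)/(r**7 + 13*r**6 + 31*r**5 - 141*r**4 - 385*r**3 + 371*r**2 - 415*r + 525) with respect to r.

-109*log(r - 3)/12800 + log(r - 1)/128 + 165101*log(r + 5)/86528 - 30409*log(r + 7)/16000 - 1149*log(r**2 + 1)/338000 + 493*atan(r)/169000 + 2287/(832*r + 4160) + C

Factor the denominator: (r - 3)*(r - 1)*(r + 5)**2*(r + 7)*(r**2 + 1).
Partial-fraction decomposition: -(1149*r - 493)/(169000*(r**2 + 1)) - 30409/(16000*(r + 7)) + 165101/(86528*(r + 5)) - 2287/(832*(r + 5)**2) + 1/(128*(r - 1)) - 109/(12800*(r - 3)).
Integrate each term; A/(r−a) gives A·log|r−a|; the (Br+D)/(r²+p²) term gives a log and an atan.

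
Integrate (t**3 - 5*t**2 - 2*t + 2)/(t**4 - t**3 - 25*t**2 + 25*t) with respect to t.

Factor the denominator: t*(t - 5)*(t - 1)*(t + 5).
Partial-fraction decomposition: 119/(150*(t + 5)) + 1/(6*(t - 1)) - 1/(25*(t - 5)) + 2/(25*t).
Integrate each term: A/(t−a) contributes A·log|t−a|.

2*log(t)/25 - log(t - 5)/25 + log(t - 1)/6 + 119*log(t + 5)/150 + C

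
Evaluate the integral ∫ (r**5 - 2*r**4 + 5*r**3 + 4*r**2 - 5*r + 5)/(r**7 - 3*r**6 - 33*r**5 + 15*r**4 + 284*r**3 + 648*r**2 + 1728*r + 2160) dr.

6383*log(r - 6)/25920 - 645*log(r - 5)/3248 - 73*log(r + 2)/448 + 22151*log(r + 3)/219024 + 5543*log(r**2 + 4)/784160 - 2373*atan(r/2)/196040 - 121/(234*r + 702) + C

Factor the denominator: (r - 6)*(r - 5)*(r + 2)*(r + 3)**2*(r**2 + 4).
Partial-fraction decomposition: (5543*r - 9492)/(392080*(r**2 + 4)) + 22151/(219024*(r + 3)) + 121/(234*(r + 3)**2) - 73/(448*(r + 2)) - 645/(3248*(r - 5)) + 6383/(25920*(r - 6)).
Integrate each term; A/(r−a) gives A·log|r−a|; the (Br+D)/(r²+p²) term gives a log and an atan.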